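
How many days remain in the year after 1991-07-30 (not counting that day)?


Day of year: 211 of 365
Remaining = 365 - 211

154 days


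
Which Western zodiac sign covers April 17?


Date: April 17
Conventional tropical zodiac dates: Aries from March 21 onward; Taurus starts April 20
April 17 falls within the Aries range

Aries


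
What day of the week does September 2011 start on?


Target: September 1, 2011
Anchor: Jan 1, 2011. With p = 2011 - 1 = 2010: (p + p//4 - p//100 + p//400) mod 7 = (2010 + 502 - 20 + 5) mod 7 = 2497 mod 7 = 5 -> Saturday (Mon=0 ... Sun=6)
Days before September (Jan-Aug): 243 days
Weekday index = (5 + 243) mod 7 = 3

Thursday


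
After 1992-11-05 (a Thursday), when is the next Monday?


Current: Thursday
Target: Monday
Days ahead: 4

Next Monday: 1992-11-09


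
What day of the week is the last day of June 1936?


June 1936 has 30 days
Anchor: Jan 1, 1936. With p = 1936 - 1 = 1935: (p + p//4 - p//100 + p//400) mod 7 = (1935 + 483 - 19 + 4) mod 7 = 2403 mod 7 = 2 -> Wednesday (Mon=0 ... Sun=6)
Days before June (Jan-May): 152; June 1 index = (2 + 152) mod 7 = 0 -> Monday
Last day offset: 30 - 1 = 29 days
Weekday index = (0 + 29) mod 7 = 1

Tuesday, June 30


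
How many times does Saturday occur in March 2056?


March 2056 has 31 days
Anchor: Jan 1, 2056. With p = 2056 - 1 = 2055: (p + p//4 - p//100 + p//400) mod 7 = (2055 + 513 - 20 + 5) mod 7 = 2553 mod 7 = 5 -> Saturday (Mon=0 ... Sun=6)
Days before March (Jan-Feb): 60; March 1 index = (5 + 60) mod 7 = 2 -> Wednesday
First Saturday is March 4
Saturdays: 4, 11, 18, 25

4 Saturdays


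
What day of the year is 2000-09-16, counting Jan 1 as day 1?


Date: September 16, 2000
Days in months 1 through 8: 244
Plus 16 days in September

Day of year: 260


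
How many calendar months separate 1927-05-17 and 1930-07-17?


From May 1927 to July 1930
3 years * 12 = 36 months, plus 2 months = 38

38 months


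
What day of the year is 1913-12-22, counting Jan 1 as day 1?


Date: December 22, 1913
Days in months 1 through 11: 334
Plus 22 days in December

Day of year: 356


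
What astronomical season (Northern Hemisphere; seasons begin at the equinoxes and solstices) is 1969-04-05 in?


Date: April 5
Astronomical Spring (approx.; exact equinox/solstice day varies by year): March 20 to June 20
April 5 falls within the Spring window

Spring


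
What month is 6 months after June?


June is month 6
6 + 6 = 12

December


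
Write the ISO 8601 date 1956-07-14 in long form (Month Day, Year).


ISO 1956-07-14 parses as year=1956, month=07, day=14
Month 7 -> July

July 14, 1956


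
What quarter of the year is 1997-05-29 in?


Month: May (month 5)
Q1: Jan-Mar, Q2: Apr-Jun, Q3: Jul-Sep, Q4: Oct-Dec

Q2


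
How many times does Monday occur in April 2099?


April 2099 has 30 days
Anchor: Jan 1, 2099. With p = 2099 - 1 = 2098: (p + p//4 - p//100 + p//400) mod 7 = (2098 + 524 - 20 + 5) mod 7 = 2607 mod 7 = 3 -> Thursday (Mon=0 ... Sun=6)
Days before April (Jan-Mar): 90; April 1 index = (3 + 90) mod 7 = 2 -> Wednesday
First Monday is April 6
Mondays: 6, 13, 20, 27

4 Mondays


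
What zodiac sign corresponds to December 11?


Date: December 11
Conventional tropical zodiac dates: Sagittarius from November 22 onward; Capricorn starts December 22
December 11 falls within the Sagittarius range

Sagittarius


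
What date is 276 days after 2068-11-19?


Start: 2068-11-19, add 276 days
November 2068 has 30 days: 30 - 19 = 11 days to November 30 -> 265 left
December 2068 has 31 days -> 234 left
January 2069 has 31 days -> 203 left
February 2069 has 28 days -> 175 left
March 2069 has 31 days -> 144 left
April 2069 has 30 days -> 114 left
May 2069 has 31 days -> 83 left
June 2069 has 30 days -> 53 left
July 2069 has 31 days -> 22 left
August 2069: 22 <= 31 -> lands on August 22

Result: 2069-08-22


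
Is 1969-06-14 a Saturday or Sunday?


Anchor: Jan 1, 1969. With p = 1969 - 1 = 1968: (p + p//4 - p//100 + p//400) mod 7 = (1968 + 492 - 19 + 4) mod 7 = 2445 mod 7 = 2 -> Wednesday (Mon=0 ... Sun=6)
Day of year: 165; offset = 164
Weekday index = (2 + 164) mod 7 = 5 -> Saturday
Weekend days: Saturday, Sunday

Yes


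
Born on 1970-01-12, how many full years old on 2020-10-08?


Birth: 1970-01-12
Reference: 2020-10-08
Year difference: 2020 - 1970 = 50

50 years old


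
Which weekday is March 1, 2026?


Target: March 1, 2026
Anchor: Jan 1, 2026. With p = 2026 - 1 = 2025: (p + p//4 - p//100 + p//400) mod 7 = (2025 + 506 - 20 + 5) mod 7 = 2516 mod 7 = 3 -> Thursday (Mon=0 ... Sun=6)
Days before March (Jan-Feb): 59 days
Weekday index = (3 + 59) mod 7 = 6

Sunday


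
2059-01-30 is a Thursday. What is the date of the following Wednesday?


Current: Thursday
Target: Wednesday
Days ahead: 6

Next Wednesday: 2059-02-05


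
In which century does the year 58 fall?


Century = (year - 1) // 100 + 1
= (58 - 1) // 100 + 1
= 57 // 100 + 1
= 0 + 1

1st century


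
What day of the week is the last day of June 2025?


June 2025 has 30 days
Anchor: Jan 1, 2025. With p = 2025 - 1 = 2024: (p + p//4 - p//100 + p//400) mod 7 = (2024 + 506 - 20 + 5) mod 7 = 2515 mod 7 = 2 -> Wednesday (Mon=0 ... Sun=6)
Days before June (Jan-May): 151; June 1 index = (2 + 151) mod 7 = 6 -> Sunday
Last day offset: 30 - 1 = 29 days
Weekday index = (6 + 29) mod 7 = 0

Monday, June 30


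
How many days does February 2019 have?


February 2019 (leap year: no)

28 days


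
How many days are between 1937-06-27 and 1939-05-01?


From 1937-06-27 to 1939-05-01
1937-06-27: days before June = 31 + 28 + 31 + 30 + 31 = 151 (1937 is not a leap year); day of year = 151 + 27 = 178
1939-05-01: days before May = 31 + 28 + 31 + 30 = 120 (1939 is not a leap year); day of year = 120 + 1 = 121
Rest of 1937: 365 - 178 = 187
Full years 1938 (365): 365
Total = 187 + 365 + 121 = 673

673 days


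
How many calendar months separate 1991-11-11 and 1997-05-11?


From November 1991 to May 1997
6 years * 12 = 72 months, minus 6 months = 66

66 months


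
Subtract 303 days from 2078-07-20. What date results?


Start: 2078-07-20, subtract 303 days
Back 20 days from July 20 reaches June 30, 2078 -> 283 left
June 2078 has 30 days -> back to May 31, 2078 -> 253 left
May 2078 has 31 days -> back to April 30, 2078 -> 222 left
April 2078 has 30 days -> back to March 31, 2078 -> 192 left
March 2078 has 31 days -> back to February 28, 2078 -> 161 left
February 2078 has 28 days -> back to January 31, 2078 -> 133 left
January 2078 has 31 days -> back to December 31, 2077 -> 102 left
December 2077 has 31 days -> back to November 30, 2077 -> 71 left
November 2077 has 30 days -> back to October 31, 2077 -> 41 left
October 2077 has 31 days -> back to September 30, 2077 -> 10 left
September 2077: 30 - 10 = 20 -> lands on September 20

Result: 2077-09-20


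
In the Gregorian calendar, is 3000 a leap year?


Gregorian leap year rule: divisible by 4, but not by 100, unless also by 400.
3000 is divisible by 100 but not 400 -> not a leap year

No


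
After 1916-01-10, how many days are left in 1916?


Day of year: 10 of 366
Remaining = 366 - 10

356 days


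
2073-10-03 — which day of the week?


Date: October 3, 2073
Anchor: Jan 1, 2073. With p = 2073 - 1 = 2072: (p + p//4 - p//100 + p//400) mod 7 = (2072 + 518 - 20 + 5) mod 7 = 2575 mod 7 = 6 -> Sunday (Mon=0 ... Sun=6)
Days before October (Jan-Sep): 273; offset = 273 + 3 - 1 = 275
Weekday index = (6 + 275) mod 7 = 1

Day of the week: Tuesday


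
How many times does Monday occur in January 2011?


January 2011 has 31 days
Anchor: Jan 1, 2011. With p = 2011 - 1 = 2010: (p + p//4 - p//100 + p//400) mod 7 = (2010 + 502 - 20 + 5) mod 7 = 2497 mod 7 = 5 -> Saturday (Mon=0 ... Sun=6)
January 1 is the anchor itself -> Saturday
First Monday is January 3
Mondays: 3, 10, 17, 24, 31

5 Mondays


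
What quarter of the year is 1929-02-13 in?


Month: February (month 2)
Q1: Jan-Mar, Q2: Apr-Jun, Q3: Jul-Sep, Q4: Oct-Dec

Q1


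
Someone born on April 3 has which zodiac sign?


Date: April 3
Conventional tropical zodiac dates: Aries from March 21 onward; Taurus starts April 20
April 3 falls within the Aries range

Aries


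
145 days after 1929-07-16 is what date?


Start: 1929-07-16, add 145 days
July 1929 has 31 days: 31 - 16 = 15 days to July 31 -> 130 left
August 1929 has 31 days -> 99 left
September 1929 has 30 days -> 69 left
October 1929 has 31 days -> 38 left
November 1929 has 30 days -> 8 left
December 1929: 8 <= 31 -> lands on December 8

Result: 1929-12-08


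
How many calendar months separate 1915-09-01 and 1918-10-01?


From September 1915 to October 1918
3 years * 12 = 36 months, plus 1 month = 37

37 months


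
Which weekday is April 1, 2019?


Target: April 1, 2019
Anchor: Jan 1, 2019. With p = 2019 - 1 = 2018: (p + p//4 - p//100 + p//400) mod 7 = (2018 + 504 - 20 + 5) mod 7 = 2507 mod 7 = 1 -> Tuesday (Mon=0 ... Sun=6)
Days before April (Jan-Mar): 90 days
Weekday index = (1 + 90) mod 7 = 0

Monday


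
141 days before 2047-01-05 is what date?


Start: 2047-01-05, subtract 141 days
Back 5 days from January 5 reaches December 31, 2046 -> 136 left
December 2046 has 31 days -> back to November 30, 2046 -> 105 left
November 2046 has 30 days -> back to October 31, 2046 -> 75 left
October 2046 has 31 days -> back to September 30, 2046 -> 44 left
September 2046 has 30 days -> back to August 31, 2046 -> 14 left
August 2046: 31 - 14 = 17 -> lands on August 17

Result: 2046-08-17


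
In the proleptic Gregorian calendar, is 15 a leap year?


Gregorian leap year rule: divisible by 4, but not by 100, unless also by 400.
15 is not divisible by 4 -> not a leap year

No


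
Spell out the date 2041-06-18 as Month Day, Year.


ISO 2041-06-18 parses as year=2041, month=06, day=18
Month 6 -> June

June 18, 2041


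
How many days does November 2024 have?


November 2024

30 days


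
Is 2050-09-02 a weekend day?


Anchor: Jan 1, 2050. With p = 2050 - 1 = 2049: (p + p//4 - p//100 + p//400) mod 7 = (2049 + 512 - 20 + 5) mod 7 = 2546 mod 7 = 5 -> Saturday (Mon=0 ... Sun=6)
Day of year: 245; offset = 244
Weekday index = (5 + 244) mod 7 = 4 -> Friday
Weekend days: Saturday, Sunday

No


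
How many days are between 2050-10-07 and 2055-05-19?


From 2050-10-07 to 2055-05-19
2050-10-07: days before October = 31 + 28 + 31 + 30 + 31 + 30 + 31 + 31 + 30 = 273 (2050 is not a leap year); day of year = 273 + 7 = 280
2055-05-19: days before May = 31 + 28 + 31 + 30 = 120 (2055 is not a leap year); day of year = 120 + 19 = 139
Rest of 2050: 365 - 280 = 85
Full years 2051 (365), 2052 (366), 2053 (365), 2054 (365): 1461
Total = 85 + 1461 + 139 = 1685

1685 days


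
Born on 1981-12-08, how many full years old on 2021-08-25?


Birth: 1981-12-08
Reference: 2021-08-25
Year difference: 2021 - 1981 = 40
Birthday not yet reached in 2021, subtract 1

39 years old


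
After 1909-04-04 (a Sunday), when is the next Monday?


Current: Sunday
Target: Monday
Days ahead: 1

Next Monday: 1909-04-05


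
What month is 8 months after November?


November is month 11
11 + 8 = 19; wrap: 19 - 12 = 7

July


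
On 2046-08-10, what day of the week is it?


Date: August 10, 2046
Anchor: Jan 1, 2046. With p = 2046 - 1 = 2045: (p + p//4 - p//100 + p//400) mod 7 = (2045 + 511 - 20 + 5) mod 7 = 2541 mod 7 = 0 -> Monday (Mon=0 ... Sun=6)
Days before August (Jan-Jul): 212; offset = 212 + 10 - 1 = 221
Weekday index = (0 + 221) mod 7 = 4

Day of the week: Friday


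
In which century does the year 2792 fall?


Century = (year - 1) // 100 + 1
= (2792 - 1) // 100 + 1
= 2791 // 100 + 1
= 27 + 1

28th century


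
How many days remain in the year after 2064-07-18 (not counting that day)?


Day of year: 200 of 366
Remaining = 366 - 200

166 days


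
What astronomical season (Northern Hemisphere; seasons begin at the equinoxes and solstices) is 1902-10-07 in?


Date: October 7
Astronomical Autumn (approx.; exact equinox/solstice day varies by year): September 22 to December 20
October 7 falls within the Autumn window

Autumn


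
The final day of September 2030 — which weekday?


September 2030 has 30 days
Anchor: Jan 1, 2030. With p = 2030 - 1 = 2029: (p + p//4 - p//100 + p//400) mod 7 = (2029 + 507 - 20 + 5) mod 7 = 2521 mod 7 = 1 -> Tuesday (Mon=0 ... Sun=6)
Days before September (Jan-Aug): 243; September 1 index = (1 + 243) mod 7 = 6 -> Sunday
Last day offset: 30 - 1 = 29 days
Weekday index = (6 + 29) mod 7 = 0

Monday, September 30


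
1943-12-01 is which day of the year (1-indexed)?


Date: December 1, 1943
Days in months 1 through 11: 334
Plus 1 days in December

Day of year: 335


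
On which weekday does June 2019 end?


June 2019 has 30 days
Anchor: Jan 1, 2019. With p = 2019 - 1 = 2018: (p + p//4 - p//100 + p//400) mod 7 = (2018 + 504 - 20 + 5) mod 7 = 2507 mod 7 = 1 -> Tuesday (Mon=0 ... Sun=6)
Days before June (Jan-May): 151; June 1 index = (1 + 151) mod 7 = 5 -> Saturday
Last day offset: 30 - 1 = 29 days
Weekday index = (5 + 29) mod 7 = 6

Sunday, June 30


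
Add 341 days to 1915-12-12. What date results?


Start: 1915-12-12, add 341 days
December 1915 has 31 days: 31 - 12 = 19 days to December 31 -> 322 left
January 1916 has 31 days -> 291 left
February 1916 has 29 days -> 262 left
March 1916 has 31 days -> 231 left
April 1916 has 30 days -> 201 left
May 1916 has 31 days -> 170 left
June 1916 has 30 days -> 140 left
July 1916 has 31 days -> 109 left
August 1916 has 31 days -> 78 left
September 1916 has 30 days -> 48 left
October 1916 has 31 days -> 17 left
November 1916: 17 <= 30 -> lands on November 17

Result: 1916-11-17


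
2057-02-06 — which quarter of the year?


Month: February (month 2)
Q1: Jan-Mar, Q2: Apr-Jun, Q3: Jul-Sep, Q4: Oct-Dec

Q1


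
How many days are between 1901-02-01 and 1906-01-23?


From 1901-02-01 to 1906-01-23
1901-02-01: days before February = 31; day of year = 31 + 1 = 32
1906-01-23: day of year = 23
Rest of 1901: 365 - 32 = 333
Full years 1902 (365), 1903 (365), 1904 (366), 1905 (365): 1461
Total = 333 + 1461 + 23 = 1817

1817 days


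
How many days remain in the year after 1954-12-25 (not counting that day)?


Day of year: 359 of 365
Remaining = 365 - 359

6 days


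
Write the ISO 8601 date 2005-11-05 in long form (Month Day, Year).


ISO 2005-11-05 parses as year=2005, month=11, day=05
Month 11 -> November

November 5, 2005


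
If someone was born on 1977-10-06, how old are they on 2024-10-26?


Birth: 1977-10-06
Reference: 2024-10-26
Year difference: 2024 - 1977 = 47

47 years old


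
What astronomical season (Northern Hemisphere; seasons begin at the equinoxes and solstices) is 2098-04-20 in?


Date: April 20
Astronomical Spring (approx.; exact equinox/solstice day varies by year): March 20 to June 20
April 20 falls within the Spring window

Spring


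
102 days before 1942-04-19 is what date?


Start: 1942-04-19, subtract 102 days
Back 19 days from April 19 reaches March 31, 1942 -> 83 left
March 1942 has 31 days -> back to February 28, 1942 -> 52 left
February 1942 has 28 days -> back to January 31, 1942 -> 24 left
January 1942: 31 - 24 = 7 -> lands on January 7

Result: 1942-01-07


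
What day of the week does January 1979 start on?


Target: January 1, 1979
Anchor: Jan 1, 1979. With p = 1979 - 1 = 1978: (p + p//4 - p//100 + p//400) mod 7 = (1978 + 494 - 19 + 4) mod 7 = 2457 mod 7 = 0 -> Monday (Mon=0 ... Sun=6)
Offset from anchor: 0 days
Weekday index = (0 + 0) mod 7 = 0

Monday


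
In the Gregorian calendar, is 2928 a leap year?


Gregorian leap year rule: divisible by 4, but not by 100, unless also by 400.
2928 is divisible by 4 but not 100 -> leap year

Yes


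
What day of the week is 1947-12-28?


Date: December 28, 1947
Anchor: Jan 1, 1947. With p = 1947 - 1 = 1946: (p + p//4 - p//100 + p//400) mod 7 = (1946 + 486 - 19 + 4) mod 7 = 2417 mod 7 = 2 -> Wednesday (Mon=0 ... Sun=6)
Days before December (Jan-Nov): 334; offset = 334 + 28 - 1 = 361
Weekday index = (2 + 361) mod 7 = 6

Day of the week: Sunday


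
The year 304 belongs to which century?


Century = (year - 1) // 100 + 1
= (304 - 1) // 100 + 1
= 303 // 100 + 1
= 3 + 1

4th century


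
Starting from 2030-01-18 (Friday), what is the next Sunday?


Current: Friday
Target: Sunday
Days ahead: 2

Next Sunday: 2030-01-20


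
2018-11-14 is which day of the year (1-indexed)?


Date: November 14, 2018
Days in months 1 through 10: 304
Plus 14 days in November

Day of year: 318


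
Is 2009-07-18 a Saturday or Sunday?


Anchor: Jan 1, 2009. With p = 2009 - 1 = 2008: (p + p//4 - p//100 + p//400) mod 7 = (2008 + 502 - 20 + 5) mod 7 = 2495 mod 7 = 3 -> Thursday (Mon=0 ... Sun=6)
Day of year: 199; offset = 198
Weekday index = (3 + 198) mod 7 = 5 -> Saturday
Weekend days: Saturday, Sunday

Yes


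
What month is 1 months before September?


September is month 9
9 - 1 = 8

August


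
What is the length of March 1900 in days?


March 1900

31 days


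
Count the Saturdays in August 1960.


August 1960 has 31 days
Anchor: Jan 1, 1960. With p = 1960 - 1 = 1959: (p + p//4 - p//100 + p//400) mod 7 = (1959 + 489 - 19 + 4) mod 7 = 2433 mod 7 = 4 -> Friday (Mon=0 ... Sun=6)
Days before August (Jan-Jul): 213; August 1 index = (4 + 213) mod 7 = 0 -> Monday
First Saturday is August 6
Saturdays: 6, 13, 20, 27

4 Saturdays


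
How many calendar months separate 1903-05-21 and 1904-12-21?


From May 1903 to December 1904
1 year * 12 = 12 months, plus 7 months = 19

19 months


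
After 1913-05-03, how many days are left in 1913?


Day of year: 123 of 365
Remaining = 365 - 123

242 days


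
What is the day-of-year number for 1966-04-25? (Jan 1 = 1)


Date: April 25, 1966
Days in months 1 through 3: 90
Plus 25 days in April

Day of year: 115


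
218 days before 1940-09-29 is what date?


Start: 1940-09-29, subtract 218 days
Back 29 days from September 29 reaches August 31, 1940 -> 189 left
August 1940 has 31 days -> back to July 31, 1940 -> 158 left
July 1940 has 31 days -> back to June 30, 1940 -> 127 left
June 1940 has 30 days -> back to May 31, 1940 -> 97 left
May 1940 has 31 days -> back to April 30, 1940 -> 66 left
April 1940 has 30 days -> back to March 31, 1940 -> 36 left
March 1940 has 31 days -> back to February 29, 1940 -> 5 left
February 1940: 29 - 5 = 24 -> lands on February 24

Result: 1940-02-24


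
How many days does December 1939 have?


December 1939

31 days


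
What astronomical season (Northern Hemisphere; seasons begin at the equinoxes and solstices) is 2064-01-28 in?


Date: January 28
Astronomical Winter (approx.; exact equinox/solstice day varies by year): December 21 to March 19
January 28 falls within the Winter window

Winter


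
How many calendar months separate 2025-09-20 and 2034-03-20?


From September 2025 to March 2034
9 years * 12 = 108 months, minus 6 months = 102

102 months


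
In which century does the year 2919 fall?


Century = (year - 1) // 100 + 1
= (2919 - 1) // 100 + 1
= 2918 // 100 + 1
= 29 + 1

30th century


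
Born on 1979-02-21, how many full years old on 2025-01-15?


Birth: 1979-02-21
Reference: 2025-01-15
Year difference: 2025 - 1979 = 46
Birthday not yet reached in 2025, subtract 1

45 years old


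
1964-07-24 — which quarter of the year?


Month: July (month 7)
Q1: Jan-Mar, Q2: Apr-Jun, Q3: Jul-Sep, Q4: Oct-Dec

Q3


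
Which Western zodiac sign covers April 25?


Date: April 25
Conventional tropical zodiac dates: Taurus from April 20 onward; Gemini starts May 21
April 25 falls within the Taurus range

Taurus


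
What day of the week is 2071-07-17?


Date: July 17, 2071
Anchor: Jan 1, 2071. With p = 2071 - 1 = 2070: (p + p//4 - p//100 + p//400) mod 7 = (2070 + 517 - 20 + 5) mod 7 = 2572 mod 7 = 3 -> Thursday (Mon=0 ... Sun=6)
Days before July (Jan-Jun): 181; offset = 181 + 17 - 1 = 197
Weekday index = (3 + 197) mod 7 = 4

Day of the week: Friday


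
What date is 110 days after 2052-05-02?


Start: 2052-05-02, add 110 days
May 2052 has 31 days: 31 - 2 = 29 days to May 31 -> 81 left
June 2052 has 30 days -> 51 left
July 2052 has 31 days -> 20 left
August 2052: 20 <= 31 -> lands on August 20

Result: 2052-08-20


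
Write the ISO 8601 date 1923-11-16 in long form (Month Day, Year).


ISO 1923-11-16 parses as year=1923, month=11, day=16
Month 11 -> November

November 16, 1923


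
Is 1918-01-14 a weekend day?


Anchor: Jan 1, 1918. With p = 1918 - 1 = 1917: (p + p//4 - p//100 + p//400) mod 7 = (1917 + 479 - 19 + 4) mod 7 = 2381 mod 7 = 1 -> Tuesday (Mon=0 ... Sun=6)
Day of year: 14; offset = 13
Weekday index = (1 + 13) mod 7 = 0 -> Monday
Weekend days: Saturday, Sunday

No


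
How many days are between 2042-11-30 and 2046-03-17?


From 2042-11-30 to 2046-03-17
2042-11-30: days before November = 31 + 28 + 31 + 30 + 31 + 30 + 31 + 31 + 30 + 31 = 304 (2042 is not a leap year); day of year = 304 + 30 = 334
2046-03-17: days before March = 31 + 28 = 59 (2046 is not a leap year); day of year = 59 + 17 = 76
Rest of 2042: 365 - 334 = 31
Full years 2043 (365), 2044 (366), 2045 (365): 1096
Total = 31 + 1096 + 76 = 1203

1203 days


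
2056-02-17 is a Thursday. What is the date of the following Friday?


Current: Thursday
Target: Friday
Days ahead: 1

Next Friday: 2056-02-18


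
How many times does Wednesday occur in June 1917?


June 1917 has 30 days
Anchor: Jan 1, 1917. With p = 1917 - 1 = 1916: (p + p//4 - p//100 + p//400) mod 7 = (1916 + 479 - 19 + 4) mod 7 = 2380 mod 7 = 0 -> Monday (Mon=0 ... Sun=6)
Days before June (Jan-May): 151; June 1 index = (0 + 151) mod 7 = 4 -> Friday
First Wednesday is June 6
Wednesdays: 6, 13, 20, 27

4 Wednesdays


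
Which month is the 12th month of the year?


Month 12 of 12

December


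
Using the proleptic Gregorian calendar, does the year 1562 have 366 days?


Gregorian leap year rule: divisible by 4, but not by 100, unless also by 400.
1562 is not divisible by 4 -> not a leap year

No


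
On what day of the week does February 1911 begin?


Target: February 1, 1911
Anchor: Jan 1, 1911. With p = 1911 - 1 = 1910: (p + p//4 - p//100 + p//400) mod 7 = (1910 + 477 - 19 + 4) mod 7 = 2372 mod 7 = 6 -> Sunday (Mon=0 ... Sun=6)
Days before February (Jan): 31 days
Weekday index = (6 + 31) mod 7 = 2

Wednesday


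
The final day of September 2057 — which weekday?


September 2057 has 30 days
Anchor: Jan 1, 2057. With p = 2057 - 1 = 2056: (p + p//4 - p//100 + p//400) mod 7 = (2056 + 514 - 20 + 5) mod 7 = 2555 mod 7 = 0 -> Monday (Mon=0 ... Sun=6)
Days before September (Jan-Aug): 243; September 1 index = (0 + 243) mod 7 = 5 -> Saturday
Last day offset: 30 - 1 = 29 days
Weekday index = (5 + 29) mod 7 = 6

Sunday, September 30


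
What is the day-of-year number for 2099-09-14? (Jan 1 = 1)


Date: September 14, 2099
Days in months 1 through 8: 243
Plus 14 days in September

Day of year: 257


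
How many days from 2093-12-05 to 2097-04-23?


From 2093-12-05 to 2097-04-23
2093-12-05: days before December = 31 + 28 + 31 + 30 + 31 + 30 + 31 + 31 + 30 + 31 + 30 = 334 (2093 is not a leap year); day of year = 334 + 5 = 339
2097-04-23: days before April = 31 + 28 + 31 = 90 (2097 is not a leap year); day of year = 90 + 23 = 113
Rest of 2093: 365 - 339 = 26
Full years 2094 (365), 2095 (365), 2096 (366): 1096
Total = 26 + 1096 + 113 = 1235

1235 days


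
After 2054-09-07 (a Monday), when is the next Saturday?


Current: Monday
Target: Saturday
Days ahead: 5

Next Saturday: 2054-09-12


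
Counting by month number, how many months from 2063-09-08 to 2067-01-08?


From September 2063 to January 2067
4 years * 12 = 48 months, minus 8 months = 40

40 months


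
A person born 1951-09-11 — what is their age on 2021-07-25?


Birth: 1951-09-11
Reference: 2021-07-25
Year difference: 2021 - 1951 = 70
Birthday not yet reached in 2021, subtract 1

69 years old


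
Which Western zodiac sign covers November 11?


Date: November 11
Conventional tropical zodiac dates: Scorpio from October 23 onward; Sagittarius starts November 22
November 11 falls within the Scorpio range

Scorpio


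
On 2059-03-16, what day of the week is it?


Date: March 16, 2059
Anchor: Jan 1, 2059. With p = 2059 - 1 = 2058: (p + p//4 - p//100 + p//400) mod 7 = (2058 + 514 - 20 + 5) mod 7 = 2557 mod 7 = 2 -> Wednesday (Mon=0 ... Sun=6)
Days before March (Jan-Feb): 59; offset = 59 + 16 - 1 = 74
Weekday index = (2 + 74) mod 7 = 6

Day of the week: Sunday


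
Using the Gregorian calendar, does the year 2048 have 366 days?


Gregorian leap year rule: divisible by 4, but not by 100, unless also by 400.
2048 is divisible by 4 but not 100 -> leap year

Yes


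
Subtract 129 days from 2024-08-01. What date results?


Start: 2024-08-01, subtract 129 days
Back 1 day from August 1 reaches July 31, 2024 -> 128 left
July 2024 has 31 days -> back to June 30, 2024 -> 97 left
June 2024 has 30 days -> back to May 31, 2024 -> 67 left
May 2024 has 31 days -> back to April 30, 2024 -> 36 left
April 2024 has 30 days -> back to March 31, 2024 -> 6 left
March 2024: 31 - 6 = 25 -> lands on March 25

Result: 2024-03-25


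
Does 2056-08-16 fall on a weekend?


Anchor: Jan 1, 2056. With p = 2056 - 1 = 2055: (p + p//4 - p//100 + p//400) mod 7 = (2055 + 513 - 20 + 5) mod 7 = 2553 mod 7 = 5 -> Saturday (Mon=0 ... Sun=6)
Day of year: 229; offset = 228
Weekday index = (5 + 228) mod 7 = 2 -> Wednesday
Weekend days: Saturday, Sunday

No


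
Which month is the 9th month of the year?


Month 9 of 12

September


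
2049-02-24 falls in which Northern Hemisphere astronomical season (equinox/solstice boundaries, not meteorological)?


Date: February 24
Astronomical Winter (approx.; exact equinox/solstice day varies by year): December 21 to March 19
February 24 falls within the Winter window

Winter


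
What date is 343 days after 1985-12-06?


Start: 1985-12-06, add 343 days
December 1985 has 31 days: 31 - 6 = 25 days to December 31 -> 318 left
January 1986 has 31 days -> 287 left
February 1986 has 28 days -> 259 left
March 1986 has 31 days -> 228 left
April 1986 has 30 days -> 198 left
May 1986 has 31 days -> 167 left
June 1986 has 30 days -> 137 left
July 1986 has 31 days -> 106 left
August 1986 has 31 days -> 75 left
September 1986 has 30 days -> 45 left
October 1986 has 31 days -> 14 left
November 1986: 14 <= 30 -> lands on November 14

Result: 1986-11-14


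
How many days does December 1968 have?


December 1968

31 days


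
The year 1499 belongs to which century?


Century = (year - 1) // 100 + 1
= (1499 - 1) // 100 + 1
= 1498 // 100 + 1
= 14 + 1

15th century


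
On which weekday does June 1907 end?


June 1907 has 30 days
Anchor: Jan 1, 1907. With p = 1907 - 1 = 1906: (p + p//4 - p//100 + p//400) mod 7 = (1906 + 476 - 19 + 4) mod 7 = 2367 mod 7 = 1 -> Tuesday (Mon=0 ... Sun=6)
Days before June (Jan-May): 151; June 1 index = (1 + 151) mod 7 = 5 -> Saturday
Last day offset: 30 - 1 = 29 days
Weekday index = (5 + 29) mod 7 = 6

Sunday, June 30


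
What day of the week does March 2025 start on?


Target: March 1, 2025
Anchor: Jan 1, 2025. With p = 2025 - 1 = 2024: (p + p//4 - p//100 + p//400) mod 7 = (2024 + 506 - 20 + 5) mod 7 = 2515 mod 7 = 2 -> Wednesday (Mon=0 ... Sun=6)
Days before March (Jan-Feb): 59 days
Weekday index = (2 + 59) mod 7 = 5

Saturday


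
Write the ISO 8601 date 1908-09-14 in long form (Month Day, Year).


ISO 1908-09-14 parses as year=1908, month=09, day=14
Month 9 -> September

September 14, 1908


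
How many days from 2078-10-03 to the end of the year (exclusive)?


Day of year: 276 of 365
Remaining = 365 - 276

89 days


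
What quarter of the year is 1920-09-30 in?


Month: September (month 9)
Q1: Jan-Mar, Q2: Apr-Jun, Q3: Jul-Sep, Q4: Oct-Dec

Q3


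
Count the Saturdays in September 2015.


September 2015 has 30 days
Anchor: Jan 1, 2015. With p = 2015 - 1 = 2014: (p + p//4 - p//100 + p//400) mod 7 = (2014 + 503 - 20 + 5) mod 7 = 2502 mod 7 = 3 -> Thursday (Mon=0 ... Sun=6)
Days before September (Jan-Aug): 243; September 1 index = (3 + 243) mod 7 = 1 -> Tuesday
First Saturday is September 5
Saturdays: 5, 12, 19, 26

4 Saturdays


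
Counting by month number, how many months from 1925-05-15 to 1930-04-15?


From May 1925 to April 1930
5 years * 12 = 60 months, minus 1 month = 59

59 months


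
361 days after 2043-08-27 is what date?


Start: 2043-08-27, add 361 days
August 2043 has 31 days: 31 - 27 = 4 days to August 31 -> 357 left
September 2043 has 30 days -> 327 left
October 2043 has 31 days -> 296 left
November 2043 has 30 days -> 266 left
December 2043 has 31 days -> 235 left
January 2044 has 31 days -> 204 left
February 2044 has 29 days -> 175 left
March 2044 has 31 days -> 144 left
April 2044 has 30 days -> 114 left
May 2044 has 31 days -> 83 left
June 2044 has 30 days -> 53 left
July 2044 has 31 days -> 22 left
August 2044: 22 <= 31 -> lands on August 22

Result: 2044-08-22


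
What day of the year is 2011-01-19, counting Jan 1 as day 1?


Date: January 19, 2011
No months before January
Plus 19 days in January

Day of year: 19


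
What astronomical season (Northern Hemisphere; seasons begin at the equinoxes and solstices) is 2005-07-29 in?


Date: July 29
Astronomical Summer (approx.; exact equinox/solstice day varies by year): June 21 to September 21
July 29 falls within the Summer window

Summer


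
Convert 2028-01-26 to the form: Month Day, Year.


ISO 2028-01-26 parses as year=2028, month=01, day=26
Month 1 -> January

January 26, 2028


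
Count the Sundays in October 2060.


October 2060 has 31 days
Anchor: Jan 1, 2060. With p = 2060 - 1 = 2059: (p + p//4 - p//100 + p//400) mod 7 = (2059 + 514 - 20 + 5) mod 7 = 2558 mod 7 = 3 -> Thursday (Mon=0 ... Sun=6)
Days before October (Jan-Sep): 274; October 1 index = (3 + 274) mod 7 = 4 -> Friday
First Sunday is October 3
Sundays: 3, 10, 17, 24, 31

5 Sundays


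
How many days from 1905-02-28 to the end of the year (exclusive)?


Day of year: 59 of 365
Remaining = 365 - 59

306 days


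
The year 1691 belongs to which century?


Century = (year - 1) // 100 + 1
= (1691 - 1) // 100 + 1
= 1690 // 100 + 1
= 16 + 1

17th century


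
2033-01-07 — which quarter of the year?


Month: January (month 1)
Q1: Jan-Mar, Q2: Apr-Jun, Q3: Jul-Sep, Q4: Oct-Dec

Q1


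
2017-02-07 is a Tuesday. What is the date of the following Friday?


Current: Tuesday
Target: Friday
Days ahead: 3

Next Friday: 2017-02-10


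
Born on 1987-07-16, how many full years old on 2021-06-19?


Birth: 1987-07-16
Reference: 2021-06-19
Year difference: 2021 - 1987 = 34
Birthday not yet reached in 2021, subtract 1

33 years old


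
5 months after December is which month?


December is month 12
12 + 5 = 17; wrap: 17 - 12 = 5

May


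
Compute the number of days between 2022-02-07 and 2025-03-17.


From 2022-02-07 to 2025-03-17
2022-02-07: days before February = 31; day of year = 31 + 7 = 38
2025-03-17: days before March = 31 + 28 = 59 (2025 is not a leap year); day of year = 59 + 17 = 76
Rest of 2022: 365 - 38 = 327
Full years 2023 (365), 2024 (366): 731
Total = 327 + 731 + 76 = 1134

1134 days


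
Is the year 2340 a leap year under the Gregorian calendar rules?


Gregorian leap year rule: divisible by 4, but not by 100, unless also by 400.
2340 is divisible by 4 but not 100 -> leap year

Yes


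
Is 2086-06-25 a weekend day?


Anchor: Jan 1, 2086. With p = 2086 - 1 = 2085: (p + p//4 - p//100 + p//400) mod 7 = (2085 + 521 - 20 + 5) mod 7 = 2591 mod 7 = 1 -> Tuesday (Mon=0 ... Sun=6)
Day of year: 176; offset = 175
Weekday index = (1 + 175) mod 7 = 1 -> Tuesday
Weekend days: Saturday, Sunday

No


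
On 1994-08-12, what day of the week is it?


Date: August 12, 1994
Anchor: Jan 1, 1994. With p = 1994 - 1 = 1993: (p + p//4 - p//100 + p//400) mod 7 = (1993 + 498 - 19 + 4) mod 7 = 2476 mod 7 = 5 -> Saturday (Mon=0 ... Sun=6)
Days before August (Jan-Jul): 212; offset = 212 + 12 - 1 = 223
Weekday index = (5 + 223) mod 7 = 4

Day of the week: Friday


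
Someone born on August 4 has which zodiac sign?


Date: August 4
Conventional tropical zodiac dates: Leo from July 23 onward; Virgo starts August 23
August 4 falls within the Leo range

Leo


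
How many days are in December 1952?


December 1952

31 days


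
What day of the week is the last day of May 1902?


May 1902 has 31 days
Anchor: Jan 1, 1902. With p = 1902 - 1 = 1901: (p + p//4 - p//100 + p//400) mod 7 = (1901 + 475 - 19 + 4) mod 7 = 2361 mod 7 = 2 -> Wednesday (Mon=0 ... Sun=6)
Days before May (Jan-Apr): 120; May 1 index = (2 + 120) mod 7 = 3 -> Thursday
Last day offset: 31 - 1 = 30 days
Weekday index = (3 + 30) mod 7 = 5

Saturday, May 31


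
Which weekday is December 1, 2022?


Target: December 1, 2022
Anchor: Jan 1, 2022. With p = 2022 - 1 = 2021: (p + p//4 - p//100 + p//400) mod 7 = (2021 + 505 - 20 + 5) mod 7 = 2511 mod 7 = 5 -> Saturday (Mon=0 ... Sun=6)
Days before December (Jan-Nov): 334 days
Weekday index = (5 + 334) mod 7 = 3

Thursday


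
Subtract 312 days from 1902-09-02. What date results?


Start: 1902-09-02, subtract 312 days
Back 2 days from September 2 reaches August 31, 1902 -> 310 left
August 1902 has 31 days -> back to July 31, 1902 -> 279 left
July 1902 has 31 days -> back to June 30, 1902 -> 248 left
June 1902 has 30 days -> back to May 31, 1902 -> 218 left
May 1902 has 31 days -> back to April 30, 1902 -> 187 left
April 1902 has 30 days -> back to March 31, 1902 -> 157 left
March 1902 has 31 days -> back to February 28, 1902 -> 126 left
February 1902 has 28 days -> back to January 31, 1902 -> 98 left
January 1902 has 31 days -> back to December 31, 1901 -> 67 left
December 1901 has 31 days -> back to November 30, 1901 -> 36 left
November 1901 has 30 days -> back to October 31, 1901 -> 6 left
October 1901: 31 - 6 = 25 -> lands on October 25

Result: 1901-10-25


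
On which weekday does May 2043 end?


May 2043 has 31 days
Anchor: Jan 1, 2043. With p = 2043 - 1 = 2042: (p + p//4 - p//100 + p//400) mod 7 = (2042 + 510 - 20 + 5) mod 7 = 2537 mod 7 = 3 -> Thursday (Mon=0 ... Sun=6)
Days before May (Jan-Apr): 120; May 1 index = (3 + 120) mod 7 = 4 -> Friday
Last day offset: 31 - 1 = 30 days
Weekday index = (4 + 30) mod 7 = 6

Sunday, May 31


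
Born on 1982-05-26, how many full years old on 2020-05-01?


Birth: 1982-05-26
Reference: 2020-05-01
Year difference: 2020 - 1982 = 38
Birthday not yet reached in 2020, subtract 1

37 years old


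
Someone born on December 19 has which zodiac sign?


Date: December 19
Conventional tropical zodiac dates: Sagittarius from November 22 onward; Capricorn starts December 22
December 19 falls within the Sagittarius range

Sagittarius


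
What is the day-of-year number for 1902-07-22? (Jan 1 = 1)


Date: July 22, 1902
Days in months 1 through 6: 181
Plus 22 days in July

Day of year: 203


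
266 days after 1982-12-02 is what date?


Start: 1982-12-02, add 266 days
December 1982 has 31 days: 31 - 2 = 29 days to December 31 -> 237 left
January 1983 has 31 days -> 206 left
February 1983 has 28 days -> 178 left
March 1983 has 31 days -> 147 left
April 1983 has 30 days -> 117 left
May 1983 has 31 days -> 86 left
June 1983 has 30 days -> 56 left
July 1983 has 31 days -> 25 left
August 1983: 25 <= 31 -> lands on August 25

Result: 1983-08-25


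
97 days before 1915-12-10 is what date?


Start: 1915-12-10, subtract 97 days
Back 10 days from December 10 reaches November 30, 1915 -> 87 left
November 1915 has 30 days -> back to October 31, 1915 -> 57 left
October 1915 has 31 days -> back to September 30, 1915 -> 26 left
September 1915: 30 - 26 = 4 -> lands on September 4

Result: 1915-09-04


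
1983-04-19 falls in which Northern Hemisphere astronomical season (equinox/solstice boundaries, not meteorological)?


Date: April 19
Astronomical Spring (approx.; exact equinox/solstice day varies by year): March 20 to June 20
April 19 falls within the Spring window

Spring


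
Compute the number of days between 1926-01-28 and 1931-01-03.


From 1926-01-28 to 1931-01-03
1926-01-28: day of year = 28
1931-01-03: day of year = 3
Rest of 1926: 365 - 28 = 337
Full years 1927 (365), 1928 (366), 1929 (365), 1930 (365): 1461
Total = 337 + 1461 + 3 = 1801

1801 days


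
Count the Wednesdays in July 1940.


July 1940 has 31 days
Anchor: Jan 1, 1940. With p = 1940 - 1 = 1939: (p + p//4 - p//100 + p//400) mod 7 = (1939 + 484 - 19 + 4) mod 7 = 2408 mod 7 = 0 -> Monday (Mon=0 ... Sun=6)
Days before July (Jan-Jun): 182; July 1 index = (0 + 182) mod 7 = 0 -> Monday
First Wednesday is July 3
Wednesdays: 3, 10, 17, 24, 31

5 Wednesdays


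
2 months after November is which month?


November is month 11
11 + 2 = 13; wrap: 13 - 12 = 1

January


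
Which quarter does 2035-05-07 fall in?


Month: May (month 5)
Q1: Jan-Mar, Q2: Apr-Jun, Q3: Jul-Sep, Q4: Oct-Dec

Q2


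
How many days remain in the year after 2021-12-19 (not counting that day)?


Day of year: 353 of 365
Remaining = 365 - 353

12 days


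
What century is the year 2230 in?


Century = (year - 1) // 100 + 1
= (2230 - 1) // 100 + 1
= 2229 // 100 + 1
= 22 + 1

23rd century


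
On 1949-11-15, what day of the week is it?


Date: November 15, 1949
Anchor: Jan 1, 1949. With p = 1949 - 1 = 1948: (p + p//4 - p//100 + p//400) mod 7 = (1948 + 487 - 19 + 4) mod 7 = 2420 mod 7 = 5 -> Saturday (Mon=0 ... Sun=6)
Days before November (Jan-Oct): 304; offset = 304 + 15 - 1 = 318
Weekday index = (5 + 318) mod 7 = 1

Day of the week: Tuesday


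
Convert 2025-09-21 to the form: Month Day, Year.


ISO 2025-09-21 parses as year=2025, month=09, day=21
Month 9 -> September

September 21, 2025


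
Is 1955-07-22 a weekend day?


Anchor: Jan 1, 1955. With p = 1955 - 1 = 1954: (p + p//4 - p//100 + p//400) mod 7 = (1954 + 488 - 19 + 4) mod 7 = 2427 mod 7 = 5 -> Saturday (Mon=0 ... Sun=6)
Day of year: 203; offset = 202
Weekday index = (5 + 202) mod 7 = 4 -> Friday
Weekend days: Saturday, Sunday

No


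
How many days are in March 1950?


March 1950

31 days


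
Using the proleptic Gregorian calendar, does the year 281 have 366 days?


Gregorian leap year rule: divisible by 4, but not by 100, unless also by 400.
281 is not divisible by 4 -> not a leap year

No


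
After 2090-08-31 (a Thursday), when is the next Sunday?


Current: Thursday
Target: Sunday
Days ahead: 3

Next Sunday: 2090-09-03


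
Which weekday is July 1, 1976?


Target: July 1, 1976
Anchor: Jan 1, 1976. With p = 1976 - 1 = 1975: (p + p//4 - p//100 + p//400) mod 7 = (1975 + 493 - 19 + 4) mod 7 = 2453 mod 7 = 3 -> Thursday (Mon=0 ... Sun=6)
Days before July (Jan-Jun): 182 days
Weekday index = (3 + 182) mod 7 = 3

Thursday


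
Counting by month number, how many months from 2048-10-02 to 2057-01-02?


From October 2048 to January 2057
9 years * 12 = 108 months, minus 9 months = 99

99 months


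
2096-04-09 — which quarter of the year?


Month: April (month 4)
Q1: Jan-Mar, Q2: Apr-Jun, Q3: Jul-Sep, Q4: Oct-Dec

Q2


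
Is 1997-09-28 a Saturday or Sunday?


Anchor: Jan 1, 1997. With p = 1997 - 1 = 1996: (p + p//4 - p//100 + p//400) mod 7 = (1996 + 499 - 19 + 4) mod 7 = 2480 mod 7 = 2 -> Wednesday (Mon=0 ... Sun=6)
Day of year: 271; offset = 270
Weekday index = (2 + 270) mod 7 = 6 -> Sunday
Weekend days: Saturday, Sunday

Yes


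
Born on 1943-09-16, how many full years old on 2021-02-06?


Birth: 1943-09-16
Reference: 2021-02-06
Year difference: 2021 - 1943 = 78
Birthday not yet reached in 2021, subtract 1

77 years old
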